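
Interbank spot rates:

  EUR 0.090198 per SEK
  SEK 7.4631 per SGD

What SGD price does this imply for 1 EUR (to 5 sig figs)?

1 EUR ÷ 0.090198 = 11.0867 SEK
11.0867 SEK ÷ 7.4631 = 1.48554 SGD

EUR/SGD = 1.4855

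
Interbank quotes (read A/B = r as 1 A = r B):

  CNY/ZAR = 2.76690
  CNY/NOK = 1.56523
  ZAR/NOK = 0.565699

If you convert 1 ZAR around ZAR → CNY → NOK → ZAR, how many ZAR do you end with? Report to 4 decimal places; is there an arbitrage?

1.0000 (no arbitrage)

Around ZAR → CNY → NOK → ZAR: 1 ÷ 2.76690 × 1.56523 ÷ 0.565699 = 0.999998
Product ≈ 1 (deviation 0.000%, within rounding noise).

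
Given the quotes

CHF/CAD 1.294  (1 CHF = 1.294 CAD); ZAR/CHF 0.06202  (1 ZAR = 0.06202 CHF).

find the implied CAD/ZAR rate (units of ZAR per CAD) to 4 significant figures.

CAD/ZAR = 12.46

1 CAD ÷ 1.294 = 0.772798 CHF
0.772798 CHF ÷ 0.06202 = 12.4605 ZAR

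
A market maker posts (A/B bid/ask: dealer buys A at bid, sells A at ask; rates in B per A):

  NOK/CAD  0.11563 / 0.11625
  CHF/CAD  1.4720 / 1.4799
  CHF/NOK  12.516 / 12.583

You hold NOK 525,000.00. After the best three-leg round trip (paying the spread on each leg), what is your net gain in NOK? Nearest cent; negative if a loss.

Net profit: NOK 3,311.37

Best loop NOK → CHF → CAD → NOK:
NOK 525,000.00 ÷ 12.583 (buy CHF at ask) = CHF 41,722.96
CHF 41,722.96 × 1.4720 (sell CHF at bid) = CAD 61,416.20
CAD 61,416.20 ÷ 0.11625 (buy NOK at ask) = NOK 528,311.37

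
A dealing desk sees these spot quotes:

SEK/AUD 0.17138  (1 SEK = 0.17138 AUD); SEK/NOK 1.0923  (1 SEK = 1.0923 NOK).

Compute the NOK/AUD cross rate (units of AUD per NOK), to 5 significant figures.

1 NOK ÷ 1.0923 = 0.915499 SEK
0.915499 SEK × 0.17138 = 0.156898 AUD

NOK/AUD = 0.15690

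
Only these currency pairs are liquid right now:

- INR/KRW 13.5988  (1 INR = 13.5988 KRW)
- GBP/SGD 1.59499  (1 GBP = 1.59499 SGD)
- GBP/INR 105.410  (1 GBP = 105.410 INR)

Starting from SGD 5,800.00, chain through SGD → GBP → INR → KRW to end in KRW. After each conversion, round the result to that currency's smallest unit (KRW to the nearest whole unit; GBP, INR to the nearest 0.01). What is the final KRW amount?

KRW 5,212,581

SGD 5,800.00 ÷ 1.59499 = GBP 3,636.39
GBP 3,636.39 × 105.410 = INR 383,311.87
INR 383,311.87 × 13.5988 = KRW 5,212,581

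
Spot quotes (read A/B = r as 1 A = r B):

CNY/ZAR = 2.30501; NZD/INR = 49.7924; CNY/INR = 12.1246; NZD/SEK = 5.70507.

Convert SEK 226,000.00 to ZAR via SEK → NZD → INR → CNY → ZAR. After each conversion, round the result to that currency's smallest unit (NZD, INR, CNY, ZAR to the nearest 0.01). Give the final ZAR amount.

SEK 226,000.00 ÷ 5.70507 = NZD 39,613.89
NZD 39,613.89 × 49.7924 = INR 1,972,470.66
INR 1,972,470.66 ÷ 12.1246 = CNY 162,683.36
CNY 162,683.36 × 2.30501 = ZAR 374,986.77

ZAR 374,986.77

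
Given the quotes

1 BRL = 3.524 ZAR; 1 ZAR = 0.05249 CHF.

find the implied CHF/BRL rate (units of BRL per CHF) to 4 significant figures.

CHF/BRL = 5.406

1 CHF ÷ 0.05249 = 19.0512 ZAR
19.0512 ZAR ÷ 3.524 = 5.40614 BRL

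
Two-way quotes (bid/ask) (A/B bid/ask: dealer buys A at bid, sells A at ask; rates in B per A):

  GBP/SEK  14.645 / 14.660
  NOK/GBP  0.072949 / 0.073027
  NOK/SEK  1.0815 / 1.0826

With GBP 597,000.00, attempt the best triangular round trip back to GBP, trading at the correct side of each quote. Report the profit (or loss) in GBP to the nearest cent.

Best loop GBP → NOK → SEK → GBP:
GBP 597,000.00 ÷ 0.073027 (buy NOK at ask) = NOK 8,175,058.54
NOK 8,175,058.54 × 1.0815 (sell NOK at bid) = SEK 8,841,325.81
SEK 8,841,325.81 ÷ 14.660 (buy GBP at ask) = GBP 603,091.80

Net profit: GBP 6,091.80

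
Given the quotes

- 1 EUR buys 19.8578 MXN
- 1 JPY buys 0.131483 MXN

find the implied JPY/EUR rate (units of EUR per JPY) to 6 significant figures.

JPY/EUR = 0.00662123

1 JPY × 0.131483 = 0.131483 MXN
0.131483 MXN ÷ 19.8578 = 0.00662123 EUR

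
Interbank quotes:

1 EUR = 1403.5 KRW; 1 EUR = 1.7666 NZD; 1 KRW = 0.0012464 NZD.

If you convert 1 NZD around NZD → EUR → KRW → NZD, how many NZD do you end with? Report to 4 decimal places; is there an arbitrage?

0.9902 (arbitrage exists)

Around NZD → EUR → KRW → NZD: 1 ÷ 1.7666 × 1403.5 × 0.0012464 = 0.990220
Product < 1; profitable direction is NZD → KRW → EUR → NZD.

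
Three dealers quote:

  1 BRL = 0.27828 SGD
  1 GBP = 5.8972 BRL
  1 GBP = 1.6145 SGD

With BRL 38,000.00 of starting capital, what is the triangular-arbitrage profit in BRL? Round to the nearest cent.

Profitable loop is BRL → SGD → GBP → BRL:
BRL 38,000.00 × 0.27828 = SGD 10,574.64
SGD 10,574.64 ÷ 1.6145 = GBP 6,549.79
GBP 6,549.79 × 5.8972 = BRL 38,625.44
Profit = BRL 38,625.44 − BRL 38,000.00

Profit: BRL 625.44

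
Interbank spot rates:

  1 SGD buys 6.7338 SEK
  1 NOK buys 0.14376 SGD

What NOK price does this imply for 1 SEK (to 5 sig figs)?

SEK/NOK = 1.0330

1 SEK ÷ 6.7338 = 0.148505 SGD
0.148505 SGD ÷ 0.14376 = 1.033 NOK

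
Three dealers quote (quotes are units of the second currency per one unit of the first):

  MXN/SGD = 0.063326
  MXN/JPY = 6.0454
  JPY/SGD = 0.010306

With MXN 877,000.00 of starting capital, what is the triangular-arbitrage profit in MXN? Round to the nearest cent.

Profit: MXN 14,387.36

Profitable loop is MXN → SGD → JPY → MXN:
MXN 877,000.00 × 0.063326 = SGD 55,536.90
SGD 55,536.90 ÷ 0.010306 = JPY 5,388,793
JPY 5,388,793 ÷ 6.0454 = MXN 891,387.36
Profit = MXN 891,387.36 − MXN 877,000.00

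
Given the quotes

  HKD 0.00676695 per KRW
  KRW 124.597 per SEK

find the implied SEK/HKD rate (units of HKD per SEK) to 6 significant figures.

1 SEK × 124.597 = 124.597 KRW
124.597 KRW × 0.00676695 = 0.843142 HKD

SEK/HKD = 0.843142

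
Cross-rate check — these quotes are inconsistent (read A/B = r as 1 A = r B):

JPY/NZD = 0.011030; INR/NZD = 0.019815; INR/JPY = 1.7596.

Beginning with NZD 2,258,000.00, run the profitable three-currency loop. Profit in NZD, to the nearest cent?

Profit: NZD 47,305.83

Profitable loop is NZD → JPY → INR → NZD:
NZD 2,258,000.00 ÷ 0.011030 = JPY 204,714,415
JPY 204,714,415 ÷ 1.7596 = INR 116,341,449.89
INR 116,341,449.89 × 0.019815 = NZD 2,305,305.83
Profit = NZD 2,305,305.83 − NZD 2,258,000.00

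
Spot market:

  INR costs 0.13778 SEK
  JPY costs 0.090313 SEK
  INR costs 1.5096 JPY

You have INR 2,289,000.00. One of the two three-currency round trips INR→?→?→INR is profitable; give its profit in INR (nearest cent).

Profitable loop is INR → SEK → JPY → INR:
INR 2,289,000.00 × 0.13778 = SEK 315,378.42
SEK 315,378.42 ÷ 0.090313 = JPY 3,492,060
JPY 3,492,060 ÷ 1.5096 = INR 2,313,235.33
Profit = INR 2,313,235.33 − INR 2,289,000.00

Profit: INR 24,235.33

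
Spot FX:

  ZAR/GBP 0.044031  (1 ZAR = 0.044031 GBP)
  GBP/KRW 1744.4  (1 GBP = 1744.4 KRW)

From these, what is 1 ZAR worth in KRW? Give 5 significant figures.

ZAR/KRW = 76.808

1 ZAR × 0.044031 = 0.044031 GBP
0.044031 GBP × 1744.4 = 76.8077 KRW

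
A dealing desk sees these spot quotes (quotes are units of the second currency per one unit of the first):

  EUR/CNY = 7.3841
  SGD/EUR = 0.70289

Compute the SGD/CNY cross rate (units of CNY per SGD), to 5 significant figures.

1 SGD × 0.70289 = 0.70289 EUR
0.70289 EUR × 7.3841 = 5.19021 CNY

SGD/CNY = 5.1902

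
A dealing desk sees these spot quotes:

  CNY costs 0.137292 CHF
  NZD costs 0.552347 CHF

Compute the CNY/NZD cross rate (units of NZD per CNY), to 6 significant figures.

CNY/NZD = 0.248561

1 CNY × 0.137292 = 0.137292 CHF
0.137292 CHF ÷ 0.552347 = 0.248561 NZD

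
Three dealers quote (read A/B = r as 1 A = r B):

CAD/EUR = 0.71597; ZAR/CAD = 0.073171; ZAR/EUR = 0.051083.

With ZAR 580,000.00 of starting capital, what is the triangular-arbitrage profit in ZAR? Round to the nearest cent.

Profit: ZAR 14,819.80

Profitable loop is ZAR → CAD → EUR → ZAR:
ZAR 580,000.00 × 0.073171 = CAD 42,439.18
CAD 42,439.18 × 0.71597 = EUR 30,385.18
EUR 30,385.18 ÷ 0.051083 = ZAR 594,819.80
Profit = ZAR 594,819.80 − ZAR 580,000.00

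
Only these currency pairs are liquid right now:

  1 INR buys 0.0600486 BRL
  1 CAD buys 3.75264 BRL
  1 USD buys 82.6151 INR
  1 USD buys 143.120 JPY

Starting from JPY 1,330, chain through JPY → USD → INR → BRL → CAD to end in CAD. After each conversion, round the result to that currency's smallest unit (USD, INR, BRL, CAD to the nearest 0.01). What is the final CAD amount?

JPY 1,330 ÷ 143.120 = USD 9.29
USD 9.29 × 82.6151 = INR 767.49
INR 767.49 × 0.0600486 = BRL 46.09
BRL 46.09 ÷ 3.75264 = CAD 12.28

CAD 12.28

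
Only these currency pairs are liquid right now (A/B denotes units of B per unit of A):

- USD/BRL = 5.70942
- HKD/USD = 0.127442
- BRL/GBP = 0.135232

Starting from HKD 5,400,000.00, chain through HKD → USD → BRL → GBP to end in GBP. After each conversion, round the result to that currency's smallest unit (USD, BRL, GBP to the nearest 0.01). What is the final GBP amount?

HKD 5,400,000.00 × 0.127442 = USD 688,186.80
USD 688,186.80 × 5.70942 = BRL 3,929,147.48
BRL 3,929,147.48 × 0.135232 = GBP 531,346.47

GBP 531,346.47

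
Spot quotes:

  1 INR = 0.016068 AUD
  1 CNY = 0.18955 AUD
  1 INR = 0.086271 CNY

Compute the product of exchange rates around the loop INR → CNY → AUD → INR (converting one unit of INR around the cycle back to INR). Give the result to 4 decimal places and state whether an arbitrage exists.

1.0177 (arbitrage exists)

Around INR → CNY → AUD → INR: 1 × 0.086271 × 0.18955 ÷ 0.016068 = 1.017716
Product > 1; profitable direction is INR → CNY → AUD → INR.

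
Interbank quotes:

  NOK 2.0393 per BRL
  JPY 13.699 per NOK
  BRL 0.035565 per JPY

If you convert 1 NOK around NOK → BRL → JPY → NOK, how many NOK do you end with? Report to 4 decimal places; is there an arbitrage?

Around NOK → BRL → JPY → NOK: 1 ÷ 2.0393 ÷ 0.035565 ÷ 13.699 = 1.006485
Product > 1; profitable direction is NOK → BRL → JPY → NOK.

1.0065 (arbitrage exists)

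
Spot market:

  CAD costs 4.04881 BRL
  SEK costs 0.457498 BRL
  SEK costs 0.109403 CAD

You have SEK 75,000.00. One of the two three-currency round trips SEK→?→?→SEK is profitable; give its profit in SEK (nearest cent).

Profit: SEK 2,462.91

Profitable loop is SEK → BRL → CAD → SEK:
SEK 75,000.00 × 0.457498 = BRL 34,312.35
BRL 34,312.35 ÷ 4.04881 = CAD 8,474.68
CAD 8,474.68 ÷ 0.109403 = SEK 77,462.91
Profit = SEK 77,462.91 − SEK 75,000.00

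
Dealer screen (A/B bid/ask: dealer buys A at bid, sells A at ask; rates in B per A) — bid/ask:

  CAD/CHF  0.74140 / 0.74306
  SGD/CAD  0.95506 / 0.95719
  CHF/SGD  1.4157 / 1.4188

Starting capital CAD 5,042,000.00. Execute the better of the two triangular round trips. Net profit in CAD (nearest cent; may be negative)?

Net profit: CAD 12,256.88

Best loop CAD → CHF → SGD → CAD:
CAD 5,042,000.00 × 0.74140 (sell CAD at bid) = CHF 3,738,138.80
CHF 3,738,138.80 × 1.4157 (sell CHF at bid) = SGD 5,292,083.10
SGD 5,292,083.10 × 0.95506 (sell SGD at bid) = CAD 5,054,256.88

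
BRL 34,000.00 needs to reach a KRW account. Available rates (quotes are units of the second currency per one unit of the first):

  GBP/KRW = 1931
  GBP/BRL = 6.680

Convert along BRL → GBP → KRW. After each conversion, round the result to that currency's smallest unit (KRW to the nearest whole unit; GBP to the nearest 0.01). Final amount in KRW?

BRL 34,000.00 ÷ 6.680 = GBP 5,089.82
GBP 5,089.82 × 1931 = KRW 9,828,442

KRW 9,828,442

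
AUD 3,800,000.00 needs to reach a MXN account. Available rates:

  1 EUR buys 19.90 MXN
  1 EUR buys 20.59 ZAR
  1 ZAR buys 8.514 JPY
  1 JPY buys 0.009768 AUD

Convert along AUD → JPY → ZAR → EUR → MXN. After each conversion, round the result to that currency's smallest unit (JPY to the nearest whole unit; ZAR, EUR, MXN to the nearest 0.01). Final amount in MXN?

MXN 44,161,216.54

AUD 3,800,000.00 ÷ 0.009768 = JPY 389,025,389
JPY 389,025,389 ÷ 8.514 = ZAR 45,692,434.70
ZAR 45,692,434.70 ÷ 20.59 = EUR 2,219,156.61
EUR 2,219,156.61 × 19.90 = MXN 44,161,216.54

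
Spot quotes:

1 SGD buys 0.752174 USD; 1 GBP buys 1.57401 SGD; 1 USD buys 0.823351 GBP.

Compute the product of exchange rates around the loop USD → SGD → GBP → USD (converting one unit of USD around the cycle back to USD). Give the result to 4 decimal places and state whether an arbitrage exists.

1.0259 (arbitrage exists)

Around USD → SGD → GBP → USD: 1 ÷ 0.752174 ÷ 1.57401 ÷ 0.823351 = 1.025863
Product > 1; profitable direction is USD → SGD → GBP → USD.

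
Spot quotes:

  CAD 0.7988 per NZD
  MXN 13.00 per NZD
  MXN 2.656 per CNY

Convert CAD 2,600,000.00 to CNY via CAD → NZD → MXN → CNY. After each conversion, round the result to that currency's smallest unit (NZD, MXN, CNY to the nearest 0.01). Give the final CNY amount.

CNY 15,931,276.42

CAD 2,600,000.00 ÷ 0.7988 = NZD 3,254,882.32
NZD 3,254,882.32 × 13.00 = MXN 42,313,470.16
MXN 42,313,470.16 ÷ 2.656 = CNY 15,931,276.42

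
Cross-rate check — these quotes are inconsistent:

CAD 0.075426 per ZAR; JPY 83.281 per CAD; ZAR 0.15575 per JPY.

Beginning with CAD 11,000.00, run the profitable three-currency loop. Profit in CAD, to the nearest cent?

Profit: CAD 243.40

Profitable loop is CAD → ZAR → JPY → CAD:
CAD 11,000.00 ÷ 0.075426 = ZAR 145,838.31
ZAR 145,838.31 ÷ 0.15575 = JPY 936,362
JPY 936,362 ÷ 83.281 = CAD 11,243.40
Profit = CAD 11,243.40 − CAD 11,000.00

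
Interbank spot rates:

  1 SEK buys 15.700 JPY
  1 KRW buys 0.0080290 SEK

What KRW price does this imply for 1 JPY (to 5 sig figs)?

1 JPY ÷ 15.700 = 0.0636943 SEK
0.0636943 SEK ÷ 0.0080290 = 7.93303 KRW

JPY/KRW = 7.9330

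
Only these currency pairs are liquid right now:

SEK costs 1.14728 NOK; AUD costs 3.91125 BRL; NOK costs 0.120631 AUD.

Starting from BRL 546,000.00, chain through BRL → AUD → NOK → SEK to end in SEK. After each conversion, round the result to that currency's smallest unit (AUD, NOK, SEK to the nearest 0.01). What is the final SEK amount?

SEK 1,008,669.13

BRL 546,000.00 ÷ 3.91125 = AUD 139,597.32
AUD 139,597.32 ÷ 0.120631 = NOK 1,157,225.92
NOK 1,157,225.92 ÷ 1.14728 = SEK 1,008,669.13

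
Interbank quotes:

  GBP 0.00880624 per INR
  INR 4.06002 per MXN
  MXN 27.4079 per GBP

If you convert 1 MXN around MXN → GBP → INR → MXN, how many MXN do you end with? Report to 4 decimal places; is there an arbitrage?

1.0205 (arbitrage exists)

Around MXN → GBP → INR → MXN: 1 ÷ 27.4079 ÷ 0.00880624 ÷ 4.06002 = 1.020482
Product > 1; profitable direction is MXN → GBP → INR → MXN.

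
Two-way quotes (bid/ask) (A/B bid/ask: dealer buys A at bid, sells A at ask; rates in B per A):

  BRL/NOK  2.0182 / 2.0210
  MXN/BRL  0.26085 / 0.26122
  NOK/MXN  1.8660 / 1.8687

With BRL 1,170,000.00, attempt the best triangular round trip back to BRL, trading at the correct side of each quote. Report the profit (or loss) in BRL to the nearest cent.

Best loop BRL → MXN → NOK → BRL:
BRL 1,170,000.00 ÷ 0.26122 (buy MXN at ask) = MXN 4,478,983.23
MXN 4,478,983.23 ÷ 1.8687 (buy NOK at ask) = NOK 2,396,844.45
NOK 2,396,844.45 ÷ 2.0210 (buy BRL at ask) = BRL 1,185,969.55

Net profit: BRL 15,969.55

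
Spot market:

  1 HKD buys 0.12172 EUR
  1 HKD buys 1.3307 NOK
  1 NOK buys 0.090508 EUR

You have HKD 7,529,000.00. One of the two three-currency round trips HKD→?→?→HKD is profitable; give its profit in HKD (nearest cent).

Profitable loop is HKD → EUR → NOK → HKD:
HKD 7,529,000.00 × 0.12172 = EUR 916,429.88
EUR 916,429.88 ÷ 0.090508 = NOK 10,125,401.95
NOK 10,125,401.95 ÷ 1.3307 = HKD 7,609,079.40
Profit = HKD 7,609,079.40 − HKD 7,529,000.00

Profit: HKD 80,079.40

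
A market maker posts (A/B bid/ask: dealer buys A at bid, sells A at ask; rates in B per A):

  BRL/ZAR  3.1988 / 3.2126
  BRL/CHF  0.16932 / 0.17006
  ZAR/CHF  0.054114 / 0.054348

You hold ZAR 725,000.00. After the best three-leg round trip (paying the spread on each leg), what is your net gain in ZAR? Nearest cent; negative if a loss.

Net profit: ZAR 12,959.55

Best loop ZAR → CHF → BRL → ZAR:
ZAR 725,000.00 × 0.054114 (sell ZAR at bid) = CHF 39,232.65
CHF 39,232.65 ÷ 0.17006 (buy BRL at ask) = BRL 230,698.87
BRL 230,698.87 × 3.1988 (sell BRL at bid) = ZAR 737,959.55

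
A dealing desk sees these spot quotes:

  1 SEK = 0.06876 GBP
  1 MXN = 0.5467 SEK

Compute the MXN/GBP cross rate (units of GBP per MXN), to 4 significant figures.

MXN/GBP = 0.03759

1 MXN × 0.5467 = 0.5467 SEK
0.5467 SEK × 0.06876 = 0.0375911 GBP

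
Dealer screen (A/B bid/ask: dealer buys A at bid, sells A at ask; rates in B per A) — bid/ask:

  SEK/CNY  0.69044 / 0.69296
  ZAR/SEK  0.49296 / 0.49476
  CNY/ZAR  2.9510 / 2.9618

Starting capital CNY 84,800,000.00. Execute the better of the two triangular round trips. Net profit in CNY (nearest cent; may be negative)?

Net profit: CNY 373,145.56

Best loop CNY → ZAR → SEK → CNY:
CNY 84,800,000.00 × 2.9510 (sell CNY at bid) = ZAR 250,244,800.00
ZAR 250,244,800.00 × 0.49296 (sell ZAR at bid) = SEK 123,360,676.61
SEK 123,360,676.61 × 0.69044 (sell SEK at bid) = CNY 85,173,145.56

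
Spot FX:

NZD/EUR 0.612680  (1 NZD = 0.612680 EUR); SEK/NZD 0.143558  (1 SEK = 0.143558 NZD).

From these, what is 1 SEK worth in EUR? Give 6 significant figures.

SEK/EUR = 0.0879551

1 SEK × 0.143558 = 0.143558 NZD
0.143558 NZD × 0.612680 = 0.0879551 EUR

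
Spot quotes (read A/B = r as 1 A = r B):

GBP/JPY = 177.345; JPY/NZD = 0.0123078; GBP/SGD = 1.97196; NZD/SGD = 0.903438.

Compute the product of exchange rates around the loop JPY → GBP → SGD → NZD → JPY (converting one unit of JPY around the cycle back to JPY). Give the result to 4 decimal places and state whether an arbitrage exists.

Around JPY → GBP → SGD → NZD → JPY: 1 ÷ 177.345 × 1.97196 ÷ 0.903438 ÷ 0.0123078 = 1.000001
Product ≈ 1 (deviation 0.000%, within rounding noise).

1.0000 (no arbitrage)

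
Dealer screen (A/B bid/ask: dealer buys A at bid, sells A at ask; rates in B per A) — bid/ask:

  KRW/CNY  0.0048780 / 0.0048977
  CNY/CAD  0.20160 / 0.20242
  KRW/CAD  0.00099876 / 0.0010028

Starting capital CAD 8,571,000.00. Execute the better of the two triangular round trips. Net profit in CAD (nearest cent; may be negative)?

Net profit: CAD 63,695.67

Best loop CAD → CNY → KRW → CAD:
CAD 8,571,000.00 ÷ 0.20242 (buy CNY at ask) = CNY 42,342,653.89
CNY 42,342,653.89 ÷ 0.0048977 (buy KRW at ask) = KRW 8,645,415,989
KRW 8,645,415,989 × 0.00099876 (sell KRW at bid) = CAD 8,634,695.67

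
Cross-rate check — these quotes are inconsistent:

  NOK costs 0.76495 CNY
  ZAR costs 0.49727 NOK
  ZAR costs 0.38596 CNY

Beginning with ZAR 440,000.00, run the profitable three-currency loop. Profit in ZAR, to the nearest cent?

Profit: ZAR 6,446.75

Profitable loop is ZAR → CNY → NOK → ZAR:
ZAR 440,000.00 × 0.38596 = CNY 169,822.40
CNY 169,822.40 ÷ 0.76495 = NOK 222,004.58
NOK 222,004.58 ÷ 0.49727 = ZAR 446,446.75
Profit = ZAR 446,446.75 − ZAR 440,000.00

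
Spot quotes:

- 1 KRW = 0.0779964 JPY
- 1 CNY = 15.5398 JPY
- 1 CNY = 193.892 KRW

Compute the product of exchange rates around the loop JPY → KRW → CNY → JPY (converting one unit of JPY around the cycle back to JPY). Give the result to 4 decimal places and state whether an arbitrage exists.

Around JPY → KRW → CNY → JPY: 1 ÷ 0.0779964 ÷ 193.892 × 15.5398 = 1.027569
Product > 1; profitable direction is JPY → KRW → CNY → JPY.

1.0276 (arbitrage exists)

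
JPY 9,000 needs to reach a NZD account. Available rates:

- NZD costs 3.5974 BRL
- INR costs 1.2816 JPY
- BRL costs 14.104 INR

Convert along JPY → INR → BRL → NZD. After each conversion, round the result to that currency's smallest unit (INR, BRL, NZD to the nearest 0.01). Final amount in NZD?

JPY 9,000 ÷ 1.2816 = INR 7,022.47
INR 7,022.47 ÷ 14.104 = BRL 497.91
BRL 497.91 ÷ 3.5974 = NZD 138.41

NZD 138.41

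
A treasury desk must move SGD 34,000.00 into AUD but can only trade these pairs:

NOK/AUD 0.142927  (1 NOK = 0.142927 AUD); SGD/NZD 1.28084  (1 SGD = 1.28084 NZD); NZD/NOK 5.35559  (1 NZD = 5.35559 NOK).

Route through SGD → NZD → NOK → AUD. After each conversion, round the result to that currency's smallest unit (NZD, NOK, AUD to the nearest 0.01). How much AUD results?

AUD 33,334.61

SGD 34,000.00 × 1.28084 = NZD 43,548.56
NZD 43,548.56 × 5.35559 = NOK 233,228.23
NOK 233,228.23 × 0.142927 = AUD 33,334.61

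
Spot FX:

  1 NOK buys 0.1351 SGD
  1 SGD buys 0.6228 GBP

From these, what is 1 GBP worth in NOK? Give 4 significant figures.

GBP/NOK = 11.88

1 GBP ÷ 0.6228 = 1.60565 SGD
1.60565 SGD ÷ 0.1351 = 11.8849 NOK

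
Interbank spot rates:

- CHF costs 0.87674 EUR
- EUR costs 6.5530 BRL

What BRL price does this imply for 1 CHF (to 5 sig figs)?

1 CHF × 0.87674 = 0.87674 EUR
0.87674 EUR × 6.5530 = 5.74528 BRL

CHF/BRL = 5.7453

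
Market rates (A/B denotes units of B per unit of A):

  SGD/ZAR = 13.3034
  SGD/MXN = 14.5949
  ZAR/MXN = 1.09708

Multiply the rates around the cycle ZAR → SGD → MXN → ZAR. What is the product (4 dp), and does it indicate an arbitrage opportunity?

1.0000 (no arbitrage)

Around ZAR → SGD → MXN → ZAR: 1 ÷ 13.3034 × 14.5949 ÷ 1.09708 = 1.000000
Product ≈ 1 (deviation 0.000%, within rounding noise).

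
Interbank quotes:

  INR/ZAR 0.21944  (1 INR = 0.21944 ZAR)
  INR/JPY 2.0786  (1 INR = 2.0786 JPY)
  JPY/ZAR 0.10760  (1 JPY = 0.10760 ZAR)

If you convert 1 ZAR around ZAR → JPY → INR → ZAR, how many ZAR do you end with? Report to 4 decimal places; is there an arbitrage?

Around ZAR → JPY → INR → ZAR: 1 ÷ 0.10760 ÷ 2.0786 × 0.21944 = 0.981144
Product < 1; profitable direction is ZAR → INR → JPY → ZAR.

0.9811 (arbitrage exists)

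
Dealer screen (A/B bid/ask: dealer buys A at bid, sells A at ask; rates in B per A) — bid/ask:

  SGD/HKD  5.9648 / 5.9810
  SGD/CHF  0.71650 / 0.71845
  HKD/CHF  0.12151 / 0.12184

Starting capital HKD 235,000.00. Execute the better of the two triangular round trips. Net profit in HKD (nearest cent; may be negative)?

Best loop HKD → CHF → SGD → HKD:
HKD 235,000.00 × 0.12151 (sell HKD at bid) = CHF 28,554.85
CHF 28,554.85 ÷ 0.71845 (buy SGD at ask) = SGD 39,745.08
SGD 39,745.08 × 5.9648 (sell SGD at bid) = HKD 237,071.43

Net profit: HKD 2,071.43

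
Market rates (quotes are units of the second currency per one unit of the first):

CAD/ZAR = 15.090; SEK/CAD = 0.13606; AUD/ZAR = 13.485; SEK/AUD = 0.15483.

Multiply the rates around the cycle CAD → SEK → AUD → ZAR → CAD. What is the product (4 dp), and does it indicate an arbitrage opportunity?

1.0169 (arbitrage exists)

Around CAD → SEK → AUD → ZAR → CAD: 1 ÷ 0.13606 × 0.15483 × 13.485 ÷ 15.090 = 1.016919
Product > 1; profitable direction is CAD → SEK → AUD → ZAR → CAD.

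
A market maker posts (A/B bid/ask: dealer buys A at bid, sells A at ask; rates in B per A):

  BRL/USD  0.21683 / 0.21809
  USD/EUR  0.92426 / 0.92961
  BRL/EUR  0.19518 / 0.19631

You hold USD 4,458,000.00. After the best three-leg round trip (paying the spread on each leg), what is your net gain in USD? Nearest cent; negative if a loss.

Net profit: USD 93,045.41

Best loop USD → EUR → BRL → USD:
USD 4,458,000.00 × 0.92426 (sell USD at bid) = EUR 4,120,351.08
EUR 4,120,351.08 ÷ 0.19631 (buy BRL at ask) = BRL 20,989,002.50
BRL 20,989,002.50 × 0.21683 (sell BRL at bid) = USD 4,551,045.41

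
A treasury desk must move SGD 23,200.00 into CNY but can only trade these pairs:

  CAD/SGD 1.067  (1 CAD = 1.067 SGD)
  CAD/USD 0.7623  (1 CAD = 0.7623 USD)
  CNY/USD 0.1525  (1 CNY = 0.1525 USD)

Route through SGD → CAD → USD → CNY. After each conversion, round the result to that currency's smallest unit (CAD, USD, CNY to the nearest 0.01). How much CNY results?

SGD 23,200.00 ÷ 1.067 = CAD 21,743.21
CAD 21,743.21 × 0.7623 = USD 16,574.85
USD 16,574.85 ÷ 0.1525 = CNY 108,687.54

CNY 108,687.54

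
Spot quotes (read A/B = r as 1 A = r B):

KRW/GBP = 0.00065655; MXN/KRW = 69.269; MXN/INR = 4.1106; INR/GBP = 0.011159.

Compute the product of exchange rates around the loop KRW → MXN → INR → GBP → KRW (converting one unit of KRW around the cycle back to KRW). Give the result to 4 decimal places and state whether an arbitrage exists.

Around KRW → MXN → INR → GBP → KRW: 1 ÷ 69.269 × 4.1106 × 0.011159 ÷ 0.00065655 = 1.008611
Product > 1; profitable direction is KRW → MXN → INR → GBP → KRW.

1.0086 (arbitrage exists)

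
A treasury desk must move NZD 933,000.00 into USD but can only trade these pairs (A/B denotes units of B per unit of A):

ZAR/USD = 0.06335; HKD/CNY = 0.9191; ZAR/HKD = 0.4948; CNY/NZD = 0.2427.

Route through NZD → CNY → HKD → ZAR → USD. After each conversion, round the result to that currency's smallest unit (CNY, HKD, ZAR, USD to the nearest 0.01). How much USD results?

USD 535,508.08

NZD 933,000.00 ÷ 0.2427 = CNY 3,844,252.16
CNY 3,844,252.16 ÷ 0.9191 = HKD 4,182,626.66
HKD 4,182,626.66 ÷ 0.4948 = ZAR 8,453,166.25
ZAR 8,453,166.25 × 0.06335 = USD 535,508.08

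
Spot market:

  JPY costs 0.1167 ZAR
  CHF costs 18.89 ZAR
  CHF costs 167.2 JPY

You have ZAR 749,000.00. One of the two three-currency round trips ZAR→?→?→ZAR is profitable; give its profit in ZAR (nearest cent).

Profit: ZAR 24,672.19

Profitable loop is ZAR → CHF → JPY → ZAR:
ZAR 749,000.00 ÷ 18.89 = CHF 39,650.61
CHF 39,650.61 × 167.2 = JPY 6,629,582
JPY 6,629,582 × 0.1167 = ZAR 773,672.19
Profit = ZAR 773,672.19 − ZAR 749,000.00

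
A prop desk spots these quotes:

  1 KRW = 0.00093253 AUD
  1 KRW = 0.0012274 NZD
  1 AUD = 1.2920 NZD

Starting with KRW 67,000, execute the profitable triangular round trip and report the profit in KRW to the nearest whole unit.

Profitable loop is KRW → NZD → AUD → KRW:
KRW 67,000 × 0.0012274 = NZD 82.24
NZD 82.24 ÷ 1.2920 = AUD 63.65
AUD 63.65 ÷ 0.00093253 = KRW 68,255
Profit = KRW 68,255 − KRW 67,000

Profit: KRW 1,255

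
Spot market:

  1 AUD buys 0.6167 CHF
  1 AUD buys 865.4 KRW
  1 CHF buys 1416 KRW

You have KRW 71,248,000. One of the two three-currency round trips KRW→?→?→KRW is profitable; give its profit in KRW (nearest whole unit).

Profitable loop is KRW → AUD → CHF → KRW:
KRW 71,248,000 ÷ 865.4 = AUD 82,329.56
AUD 82,329.56 × 0.6167 = CHF 50,772.64
CHF 50,772.64 × 1416 = KRW 71,894,057
Profit = KRW 71,894,057 − KRW 71,248,000

Profit: KRW 646,057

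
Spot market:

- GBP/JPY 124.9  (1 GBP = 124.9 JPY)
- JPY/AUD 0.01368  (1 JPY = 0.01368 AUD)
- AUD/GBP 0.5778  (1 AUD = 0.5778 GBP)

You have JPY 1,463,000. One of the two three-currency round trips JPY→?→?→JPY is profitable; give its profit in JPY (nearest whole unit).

Profit: JPY 18,898

Profitable loop is JPY → GBP → AUD → JPY:
JPY 1,463,000 ÷ 124.9 = GBP 11,713.37
GBP 11,713.37 ÷ 0.5778 = AUD 20,272.36
AUD 20,272.36 ÷ 0.01368 = JPY 1,481,898
Profit = JPY 1,481,898 − JPY 1,463,000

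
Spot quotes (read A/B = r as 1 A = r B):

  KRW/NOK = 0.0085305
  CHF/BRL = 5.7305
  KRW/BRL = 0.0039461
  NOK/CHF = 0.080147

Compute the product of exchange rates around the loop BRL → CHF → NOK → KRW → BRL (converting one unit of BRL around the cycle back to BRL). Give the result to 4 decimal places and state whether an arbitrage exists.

1.0072 (arbitrage exists)

Around BRL → CHF → NOK → KRW → BRL: 1 ÷ 5.7305 ÷ 0.080147 ÷ 0.0085305 × 0.0039461 = 1.007196
Product > 1; profitable direction is BRL → CHF → NOK → KRW → BRL.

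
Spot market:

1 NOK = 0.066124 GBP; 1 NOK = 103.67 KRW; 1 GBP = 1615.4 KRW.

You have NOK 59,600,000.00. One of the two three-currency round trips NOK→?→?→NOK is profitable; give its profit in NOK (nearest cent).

Profitable loop is NOK → GBP → KRW → NOK:
NOK 59,600,000.00 × 0.066124 = GBP 3,940,990.40
GBP 3,940,990.40 × 1615.4 = KRW 6,366,275,892
KRW 6,366,275,892 ÷ 103.67 = NOK 61,409,046.90
Profit = NOK 61,409,046.90 − NOK 59,600,000.00

Profit: NOK 1,809,046.90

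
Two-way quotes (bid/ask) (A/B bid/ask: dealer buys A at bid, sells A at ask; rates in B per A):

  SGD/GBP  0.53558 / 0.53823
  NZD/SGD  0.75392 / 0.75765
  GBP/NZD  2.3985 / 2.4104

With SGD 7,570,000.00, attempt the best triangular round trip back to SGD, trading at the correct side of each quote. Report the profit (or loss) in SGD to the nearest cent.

Net profit: SGD 131,409.78

Best loop SGD → NZD → GBP → SGD:
SGD 7,570,000.00 ÷ 0.75765 (buy NZD at ask) = NZD 9,991,420.84
NZD 9,991,420.84 ÷ 2.4104 (buy GBP at ask) = GBP 4,145,129.79
GBP 4,145,129.79 ÷ 0.53823 (buy SGD at ask) = SGD 7,701,409.78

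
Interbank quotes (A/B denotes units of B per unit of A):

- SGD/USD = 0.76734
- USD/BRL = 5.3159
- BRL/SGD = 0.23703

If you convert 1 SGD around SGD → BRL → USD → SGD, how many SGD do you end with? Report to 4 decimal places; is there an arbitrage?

1.0343 (arbitrage exists)

Around SGD → BRL → USD → SGD: 1 ÷ 0.23703 ÷ 5.3159 ÷ 0.76734 = 1.034266
Product > 1; profitable direction is SGD → BRL → USD → SGD.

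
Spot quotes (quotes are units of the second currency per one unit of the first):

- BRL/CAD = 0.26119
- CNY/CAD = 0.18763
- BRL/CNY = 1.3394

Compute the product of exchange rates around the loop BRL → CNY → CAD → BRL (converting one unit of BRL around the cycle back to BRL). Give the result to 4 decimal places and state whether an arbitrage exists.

Around BRL → CNY → CAD → BRL: 1 × 1.3394 × 0.18763 ÷ 0.26119 = 0.962179
Product < 1; profitable direction is BRL → CAD → CNY → BRL.

0.9622 (arbitrage exists)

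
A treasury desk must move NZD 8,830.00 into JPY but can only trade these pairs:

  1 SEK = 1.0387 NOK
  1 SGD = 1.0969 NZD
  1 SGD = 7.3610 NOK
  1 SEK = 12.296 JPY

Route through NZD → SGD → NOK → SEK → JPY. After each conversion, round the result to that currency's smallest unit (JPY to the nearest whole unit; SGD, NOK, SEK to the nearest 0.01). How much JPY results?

JPY 701,462

NZD 8,830.00 ÷ 1.0969 = SGD 8,049.96
SGD 8,049.96 × 7.3610 = NOK 59,255.76
NOK 59,255.76 ÷ 1.0387 = SEK 57,048.00
SEK 57,048.00 × 12.296 = JPY 701,462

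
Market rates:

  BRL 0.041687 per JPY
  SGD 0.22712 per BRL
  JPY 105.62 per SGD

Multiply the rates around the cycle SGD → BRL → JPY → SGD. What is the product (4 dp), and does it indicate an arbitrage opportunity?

Around SGD → BRL → JPY → SGD: 1 ÷ 0.22712 ÷ 0.041687 ÷ 105.62 = 0.999995
Product ≈ 1 (deviation 0.001%, within rounding noise).

1.0000 (no arbitrage)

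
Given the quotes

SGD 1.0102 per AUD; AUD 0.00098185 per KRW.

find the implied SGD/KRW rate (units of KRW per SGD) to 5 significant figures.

1 SGD ÷ 1.0102 = 0.989903 AUD
0.989903 AUD ÷ 0.00098185 = 1008.2 KRW

SGD/KRW = 1008.2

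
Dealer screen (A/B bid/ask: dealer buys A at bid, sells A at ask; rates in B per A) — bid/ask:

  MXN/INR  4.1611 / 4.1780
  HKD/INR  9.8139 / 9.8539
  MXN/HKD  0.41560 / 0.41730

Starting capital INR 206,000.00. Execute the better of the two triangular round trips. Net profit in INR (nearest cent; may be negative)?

Net profit: INR 2,458.13

Best loop INR → HKD → MXN → INR:
INR 206,000.00 ÷ 9.8539 (buy HKD at ask) = HKD 20,905.43
HKD 20,905.43 ÷ 0.41730 (buy MXN at ask) = MXN 50,096.88
MXN 50,096.88 × 4.1611 (sell MXN at bid) = INR 208,458.13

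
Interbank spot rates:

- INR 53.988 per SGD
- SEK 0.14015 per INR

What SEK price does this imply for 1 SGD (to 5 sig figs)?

SGD/SEK = 7.5664

1 SGD × 53.988 = 53.988 INR
53.988 INR × 0.14015 = 7.56642 SEK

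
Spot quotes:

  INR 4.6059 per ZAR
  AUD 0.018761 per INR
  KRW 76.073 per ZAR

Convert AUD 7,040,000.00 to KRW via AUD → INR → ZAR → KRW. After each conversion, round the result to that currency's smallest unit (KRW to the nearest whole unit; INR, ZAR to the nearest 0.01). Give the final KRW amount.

KRW 6,197,730,883

AUD 7,040,000.00 ÷ 0.018761 = INR 375,246,522.04
INR 375,246,522.04 ÷ 4.6059 = ZAR 81,470,835.68
ZAR 81,470,835.68 × 76.073 = KRW 6,197,730,883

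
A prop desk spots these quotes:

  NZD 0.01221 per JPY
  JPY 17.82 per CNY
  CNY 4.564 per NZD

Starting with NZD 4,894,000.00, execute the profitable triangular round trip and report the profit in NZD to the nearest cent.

Profit: NZD 34,275.36

Profitable loop is NZD → JPY → CNY → NZD:
NZD 4,894,000.00 ÷ 0.01221 = JPY 400,819,001
JPY 400,819,001 ÷ 17.82 = CNY 22,492,648.76
CNY 22,492,648.76 ÷ 4.564 = NZD 4,928,275.36
Profit = NZD 4,928,275.36 − NZD 4,894,000.00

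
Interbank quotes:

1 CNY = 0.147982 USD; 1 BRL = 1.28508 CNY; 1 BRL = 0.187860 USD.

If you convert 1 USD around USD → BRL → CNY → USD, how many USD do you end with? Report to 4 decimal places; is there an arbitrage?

1.0123 (arbitrage exists)

Around USD → BRL → CNY → USD: 1 ÷ 0.187860 × 1.28508 × 0.147982 = 1.012290
Product > 1; profitable direction is USD → BRL → CNY → USD.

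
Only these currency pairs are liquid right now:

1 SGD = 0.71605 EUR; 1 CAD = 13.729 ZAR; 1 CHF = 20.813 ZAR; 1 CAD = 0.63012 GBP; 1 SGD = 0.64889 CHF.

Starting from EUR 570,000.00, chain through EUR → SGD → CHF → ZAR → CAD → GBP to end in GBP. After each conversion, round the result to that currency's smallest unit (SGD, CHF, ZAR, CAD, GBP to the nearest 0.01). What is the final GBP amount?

EUR 570,000.00 ÷ 0.71605 = SGD 796,033.80
SGD 796,033.80 × 0.64889 = CHF 516,538.37
CHF 516,538.37 × 20.813 = ZAR 10,750,713.09
ZAR 10,750,713.09 ÷ 13.729 = CAD 783,066.00
CAD 783,066.00 × 0.63012 = GBP 493,425.55

GBP 493,425.55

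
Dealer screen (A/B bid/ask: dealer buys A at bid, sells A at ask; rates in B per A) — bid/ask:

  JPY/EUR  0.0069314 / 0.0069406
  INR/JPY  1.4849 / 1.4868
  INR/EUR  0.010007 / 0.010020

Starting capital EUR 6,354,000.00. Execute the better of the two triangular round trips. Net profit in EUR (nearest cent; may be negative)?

Best loop EUR → INR → JPY → EUR:
EUR 6,354,000.00 ÷ 0.010020 (buy INR at ask) = INR 634,131,736.53
INR 634,131,736.53 × 1.4849 (sell INR at bid) = JPY 941,622,216
JPY 941,622,216 × 0.0069314 (sell JPY at bid) = EUR 6,526,760.22

Net profit: EUR 172,760.22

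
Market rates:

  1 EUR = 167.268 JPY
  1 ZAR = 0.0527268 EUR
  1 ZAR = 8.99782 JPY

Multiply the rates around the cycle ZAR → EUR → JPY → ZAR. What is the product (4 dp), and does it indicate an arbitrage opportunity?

0.9802 (arbitrage exists)

Around ZAR → EUR → JPY → ZAR: 1 × 0.0527268 × 167.268 ÷ 8.99782 = 0.980183
Product < 1; profitable direction is ZAR → JPY → EUR → ZAR.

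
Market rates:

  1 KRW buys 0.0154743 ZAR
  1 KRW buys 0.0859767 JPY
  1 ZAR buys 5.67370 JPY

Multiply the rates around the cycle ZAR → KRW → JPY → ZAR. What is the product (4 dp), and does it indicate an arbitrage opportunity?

0.9793 (arbitrage exists)

Around ZAR → KRW → JPY → ZAR: 1 ÷ 0.0154743 × 0.0859767 ÷ 5.67370 = 0.979272
Product < 1; profitable direction is ZAR → JPY → KRW → ZAR.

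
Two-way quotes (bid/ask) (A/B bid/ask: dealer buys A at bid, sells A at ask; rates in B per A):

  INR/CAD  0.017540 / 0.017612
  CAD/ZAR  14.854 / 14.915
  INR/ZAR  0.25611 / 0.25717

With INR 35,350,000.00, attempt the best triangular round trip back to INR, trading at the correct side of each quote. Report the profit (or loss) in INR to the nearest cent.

Net profit: INR 463,117.03

Best loop INR → CAD → ZAR → INR:
INR 35,350,000.00 × 0.017540 (sell INR at bid) = CAD 620,039.00
CAD 620,039.00 × 14.854 (sell CAD at bid) = ZAR 9,210,059.31
ZAR 9,210,059.31 ÷ 0.25717 (buy INR at ask) = INR 35,813,117.03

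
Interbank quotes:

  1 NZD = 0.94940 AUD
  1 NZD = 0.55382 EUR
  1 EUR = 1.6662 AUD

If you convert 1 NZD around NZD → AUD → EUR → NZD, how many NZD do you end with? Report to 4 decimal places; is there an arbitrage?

1.0289 (arbitrage exists)

Around NZD → AUD → EUR → NZD: 1 × 0.94940 ÷ 1.6662 ÷ 0.55382 = 1.028853
Product > 1; profitable direction is NZD → AUD → EUR → NZD.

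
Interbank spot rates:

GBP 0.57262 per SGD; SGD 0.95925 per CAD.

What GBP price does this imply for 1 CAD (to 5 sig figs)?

1 CAD × 0.95925 = 0.95925 SGD
0.95925 SGD × 0.57262 = 0.549286 GBP

CAD/GBP = 0.54929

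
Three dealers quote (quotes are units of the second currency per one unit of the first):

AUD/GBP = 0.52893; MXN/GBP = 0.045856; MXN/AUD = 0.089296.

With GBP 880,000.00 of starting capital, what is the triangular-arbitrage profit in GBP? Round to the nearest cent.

Profit: GBP 26,393.35

Profitable loop is GBP → MXN → AUD → GBP:
GBP 880,000.00 ÷ 0.045856 = MXN 19,190,509.42
MXN 19,190,509.42 × 0.089296 = AUD 1,713,635.73
AUD 1,713,635.73 × 0.52893 = GBP 906,393.35
Profit = GBP 906,393.35 − GBP 880,000.00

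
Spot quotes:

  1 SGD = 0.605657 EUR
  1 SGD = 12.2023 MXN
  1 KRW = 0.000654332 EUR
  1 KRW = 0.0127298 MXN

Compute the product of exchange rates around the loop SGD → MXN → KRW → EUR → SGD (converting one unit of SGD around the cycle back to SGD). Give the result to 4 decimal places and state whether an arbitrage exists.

Around SGD → MXN → KRW → EUR → SGD: 1 × 12.2023 ÷ 0.0127298 × 0.000654332 ÷ 0.605657 = 1.035599
Product > 1; profitable direction is SGD → MXN → KRW → EUR → SGD.

1.0356 (arbitrage exists)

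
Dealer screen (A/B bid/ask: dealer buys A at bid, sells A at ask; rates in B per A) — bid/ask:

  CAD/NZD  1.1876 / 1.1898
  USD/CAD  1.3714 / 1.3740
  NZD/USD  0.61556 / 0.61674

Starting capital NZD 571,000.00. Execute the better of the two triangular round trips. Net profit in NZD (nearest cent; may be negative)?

Best loop NZD → USD → CAD → NZD:
NZD 571,000.00 × 0.61556 (sell NZD at bid) = USD 351,484.76
USD 351,484.76 × 1.3714 (sell USD at bid) = CAD 482,026.20
CAD 482,026.20 × 1.1876 (sell CAD at bid) = NZD 572,454.31

Net profit: NZD 1,454.31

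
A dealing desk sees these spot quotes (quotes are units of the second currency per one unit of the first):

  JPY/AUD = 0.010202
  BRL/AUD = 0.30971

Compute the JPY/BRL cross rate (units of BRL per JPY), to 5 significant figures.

1 JPY × 0.010202 = 0.010202 AUD
0.010202 AUD ÷ 0.30971 = 0.0329405 BRL

JPY/BRL = 0.032940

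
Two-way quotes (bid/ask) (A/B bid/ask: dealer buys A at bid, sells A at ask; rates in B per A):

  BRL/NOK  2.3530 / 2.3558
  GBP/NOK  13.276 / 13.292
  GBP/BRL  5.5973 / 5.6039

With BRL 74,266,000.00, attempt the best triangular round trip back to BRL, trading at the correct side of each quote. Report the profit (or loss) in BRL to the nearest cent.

Best loop BRL → GBP → NOK → BRL:
BRL 74,266,000.00 ÷ 5.6039 (buy GBP at ask) = GBP 13,252,556.26
GBP 13,252,556.26 × 13.276 (sell GBP at bid) = NOK 175,940,936.85
NOK 175,940,936.85 ÷ 2.3558 (buy BRL at ask) = BRL 74,684,156.91

Net profit: BRL 418,156.91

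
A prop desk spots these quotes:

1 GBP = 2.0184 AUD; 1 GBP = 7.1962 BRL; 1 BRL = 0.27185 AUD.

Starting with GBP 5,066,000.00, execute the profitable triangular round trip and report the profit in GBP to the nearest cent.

Profit: GBP 160,847.88

Profitable loop is GBP → AUD → BRL → GBP:
GBP 5,066,000.00 × 2.0184 = AUD 10,225,214.40
AUD 10,225,214.40 ÷ 0.27185 = BRL 37,613,442.71
BRL 37,613,442.71 ÷ 7.1962 = GBP 5,226,847.88
Profit = GBP 5,226,847.88 − GBP 5,066,000.00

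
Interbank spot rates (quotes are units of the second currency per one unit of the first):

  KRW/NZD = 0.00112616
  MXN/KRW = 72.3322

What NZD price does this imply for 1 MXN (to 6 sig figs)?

1 MXN × 72.3322 = 72.3322 KRW
72.3322 KRW × 0.00112616 = 0.0814576 NZD

MXN/NZD = 0.0814576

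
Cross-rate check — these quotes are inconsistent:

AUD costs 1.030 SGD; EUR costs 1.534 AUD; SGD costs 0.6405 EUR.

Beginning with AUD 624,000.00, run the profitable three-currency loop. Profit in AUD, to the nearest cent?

Profit: AUD 7,489.75

Profitable loop is AUD → SGD → EUR → AUD:
AUD 624,000.00 × 1.030 = SGD 642,720.00
SGD 642,720.00 × 0.6405 = EUR 411,662.16
EUR 411,662.16 × 1.534 = AUD 631,489.75
Profit = AUD 631,489.75 − AUD 624,000.00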